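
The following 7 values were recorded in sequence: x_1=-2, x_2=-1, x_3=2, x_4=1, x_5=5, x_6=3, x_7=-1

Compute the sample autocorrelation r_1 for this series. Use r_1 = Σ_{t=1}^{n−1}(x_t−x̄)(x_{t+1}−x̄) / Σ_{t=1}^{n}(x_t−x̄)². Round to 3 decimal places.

Mean x̄ = (-2 − 1 + 2 + 1 + 5 + 3 − 1)/7 = 1.0000
Σ(x_t−x̄)(x_{t+1}−x̄) = (6.0000) + (-2.0000) + (0.0000) + (0.0000) + (8.0000) + (-4.0000) = 8.0000
Denominator Σ(x_t−x̄)² = 38.0000
r_1 = 8.0000 / 38.0000 = 0.211

0.211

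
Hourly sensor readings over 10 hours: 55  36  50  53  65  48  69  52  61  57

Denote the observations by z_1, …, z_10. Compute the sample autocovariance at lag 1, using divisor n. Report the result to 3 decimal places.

Mean z̄ = (55 + 36 + 50 + 53 + 65 + 48 + 69 + 52 + 61 + 57)/10 = 54.6000
Σ_{t=1}^{9}(z_t−z̄)(z_{t+1}−z̄) = -133.5600
γ_1 = -133.5600 / 10 = -13.356

-13.356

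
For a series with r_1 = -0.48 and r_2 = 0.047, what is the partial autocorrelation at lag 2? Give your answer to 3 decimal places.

φ_{22} = (r_2 − r_1²) / (1 − r_1²)
r_1² = (-0.48)² = 0.2304
Numerator = 0.047 − 0.2304 = -0.1834; denominator = 1 − 0.2304 = 0.7696
φ_{22} = -0.1834 / 0.7696 = -0.238

-0.238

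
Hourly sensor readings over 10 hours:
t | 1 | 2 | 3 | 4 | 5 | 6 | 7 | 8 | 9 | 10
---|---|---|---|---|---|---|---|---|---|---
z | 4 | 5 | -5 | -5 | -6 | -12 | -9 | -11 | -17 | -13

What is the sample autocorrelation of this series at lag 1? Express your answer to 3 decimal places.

0.605

Mean z̄ = (4 + 5 − 5 − 5 − 6 − 12 − 9 − 11 − 17 − 13)/10 = -6.9000
Numerator Σ_{t=1}^{9}(z_t−z̄)(z_{t+1}−z̄) = 275.3900
Denominator Σ(z_t−z̄)² = 454.9000
r_1 = 275.3900 / 454.9000 = 0.605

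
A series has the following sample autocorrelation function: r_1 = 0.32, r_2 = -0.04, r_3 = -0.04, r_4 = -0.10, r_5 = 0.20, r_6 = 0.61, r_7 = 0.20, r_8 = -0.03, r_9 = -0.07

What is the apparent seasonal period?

The largest autocorrelation is r_6 = 0.61; the remaining lags stay at or below 0.32.
The dominant spike at lag 6 indicates a seasonal period of 6.

6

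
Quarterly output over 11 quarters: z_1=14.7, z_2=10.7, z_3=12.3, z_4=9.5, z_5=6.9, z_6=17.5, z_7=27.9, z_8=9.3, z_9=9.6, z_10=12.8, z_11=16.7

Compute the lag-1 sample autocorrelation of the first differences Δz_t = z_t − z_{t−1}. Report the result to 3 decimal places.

First differences Δz: -4.0, 1.6, -2.8, -2.6, 10.6, 10.4, -18.6, 0.3, 3.2, 3.9
Mean of differences = 0.2000
Numerator Σ(Δz_t−Δz̄)(Δz_{t+1}−Δz̄) = -106.9600
Denominator Σ(Δz_t−Δz̄)² = 624.7800
r_1(Δz) = -106.9600 / 624.7800 = -0.171

-0.171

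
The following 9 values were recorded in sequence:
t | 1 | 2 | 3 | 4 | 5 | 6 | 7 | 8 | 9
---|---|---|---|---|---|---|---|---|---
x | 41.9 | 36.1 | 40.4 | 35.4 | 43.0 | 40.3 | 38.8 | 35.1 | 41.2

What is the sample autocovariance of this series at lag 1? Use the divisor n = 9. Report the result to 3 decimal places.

-3.808

Mean x̄ = (41.9 + 36.1 + 40.4 + 35.4 + 43.0 + 40.3 + 38.8 + 35.1 + 41.2)/9 = 39.1333
Σ_{t=1}^{8}(x_t−x̄)(x_{t+1}−x̄) = -34.2678
γ_1 = -34.2678 / 9 = -3.808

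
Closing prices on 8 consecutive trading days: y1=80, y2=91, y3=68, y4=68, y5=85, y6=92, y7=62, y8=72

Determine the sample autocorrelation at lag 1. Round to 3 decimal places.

-0.117

Mean ȳ = (80 + 91 + 68 + 68 + 85 + 92 + 62 + 72)/8 = 77.2500
Σ(y_t−ȳ)(y_{t+1}−ȳ) = (37.8125) + (-127.1875) + (85.5625) + (-71.6875) + (114.3125) + (-224.9375) + (80.0625) = -106.0625
Denominator Σ(y_t−ȳ)² = 905.5000
r_1 = -106.0625 / 905.5000 = -0.117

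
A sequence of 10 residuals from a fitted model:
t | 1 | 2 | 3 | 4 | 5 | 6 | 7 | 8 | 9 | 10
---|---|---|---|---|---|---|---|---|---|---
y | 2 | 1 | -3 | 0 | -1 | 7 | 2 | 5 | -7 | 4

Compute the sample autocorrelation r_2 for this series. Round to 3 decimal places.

Mean ȳ = (2 + 1 − 3 + 0 − 1 + 7 + 2 + 5 − 7 + 4)/10 = 1.0000
Numerator Σ_{t=1}^{8}(y_t−ȳ)(y_{t+2}−ȳ) = 24.0000
Denominator Σ(y_t−ȳ)² = 148.0000
r_2 = 24.0000 / 148.0000 = 0.162

0.162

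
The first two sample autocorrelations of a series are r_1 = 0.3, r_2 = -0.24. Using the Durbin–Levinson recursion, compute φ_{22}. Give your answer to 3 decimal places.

φ_{22} = (r_2 − r_1²) / (1 − r_1²)
r_1² = (0.3)² = 0.09
Numerator = -0.24 − 0.0900 = -0.3300; denominator = 1 − 0.0900 = 0.9100
φ_{22} = -0.3300 / 0.9100 = -0.363

-0.363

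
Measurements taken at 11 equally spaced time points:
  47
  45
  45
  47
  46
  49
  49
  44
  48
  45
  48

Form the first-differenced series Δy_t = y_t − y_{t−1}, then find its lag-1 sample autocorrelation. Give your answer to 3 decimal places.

First differences Δy: -2, 0, 2, -1, 3, 0, -5, 4, -3, 3
Mean of differences = 0.1000
Numerator Σ(Δy_t−Δȳ)(Δy_{t+1}−Δȳ) = -46.0100
Denominator Σ(Δy_t−Δȳ)² = 76.9000
r_1(Δy) = -46.0100 / 76.9000 = -0.598

-0.598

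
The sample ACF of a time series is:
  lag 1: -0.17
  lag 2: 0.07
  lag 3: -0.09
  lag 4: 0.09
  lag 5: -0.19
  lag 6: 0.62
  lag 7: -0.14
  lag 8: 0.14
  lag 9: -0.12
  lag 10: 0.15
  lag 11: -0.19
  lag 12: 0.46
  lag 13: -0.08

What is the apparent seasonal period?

The largest autocorrelation is r_6 = 0.62, with a weaker echo at lag 12 (0.46); the remaining lags stay at or below 0.15.
The dominant spike at lag 6 indicates a seasonal period of 6.

6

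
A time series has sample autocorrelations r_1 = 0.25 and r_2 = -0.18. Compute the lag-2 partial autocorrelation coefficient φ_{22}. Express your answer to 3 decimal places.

-0.259

φ_{22} = (r_2 − r_1²) / (1 − r_1²)
r_1² = (0.25)² = 0.0625
Numerator = -0.18 − 0.0625 = -0.2425; denominator = 1 − 0.0625 = 0.9375
φ_{22} = -0.2425 / 0.9375 = -0.259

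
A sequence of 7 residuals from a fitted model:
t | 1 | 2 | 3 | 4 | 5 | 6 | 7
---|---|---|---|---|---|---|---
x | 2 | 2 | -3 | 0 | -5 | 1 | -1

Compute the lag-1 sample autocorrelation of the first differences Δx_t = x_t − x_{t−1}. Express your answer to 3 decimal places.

First differences Δx: 0, -5, 3, -5, 6, -2
Mean of differences = -0.5000
Numerator Σ(Δx_t−Δx̄)(Δx_{t+1}−Δx̄) = -72.7500
Denominator Σ(Δx_t−Δx̄)² = 97.5000
r_1(Δx) = -72.7500 / 97.5000 = -0.746

-0.746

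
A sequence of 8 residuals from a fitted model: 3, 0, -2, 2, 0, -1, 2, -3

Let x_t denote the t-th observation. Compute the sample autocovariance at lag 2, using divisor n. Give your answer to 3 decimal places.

-0.613

Mean x̄ = (3 + 0 − 2 + 2 + 0 − 1 + 2 − 3)/8 = 0.1250
Σ_{t=1}^{6}(x_t−x̄)(x_{t+2}−x̄) = -4.9063
γ_2 = -4.9063 / 8 = -0.613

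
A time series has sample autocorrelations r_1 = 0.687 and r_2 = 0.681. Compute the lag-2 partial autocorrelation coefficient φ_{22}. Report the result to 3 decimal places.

φ_{22} = (r_2 − r_1²) / (1 − r_1²)
r_1² = (0.687)² = 0.471969
Numerator = 0.681 − 0.4720 = 0.2090; denominator = 1 − 0.4720 = 0.5280
φ_{22} = 0.2090 / 0.5280 = 0.396

0.396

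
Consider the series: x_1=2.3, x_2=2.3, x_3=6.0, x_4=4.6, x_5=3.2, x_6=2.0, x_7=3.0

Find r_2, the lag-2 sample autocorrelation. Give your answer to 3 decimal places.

Mean x̄ = (2.3 + 2.3 + 6.0 + 4.6 + 3.2 + 2.0 + 3.0)/7 = 3.3429
Σ(x_t−x̄)(x_{t+2}−x̄) = (-2.7710) + (-1.3110) + (-0.3796) + (-1.6882) + (0.0490) = -6.1008
Denominator Σ(x_t−x̄)² = 12.7571
r_2 = -6.1008 / 12.7571 = -0.478

-0.478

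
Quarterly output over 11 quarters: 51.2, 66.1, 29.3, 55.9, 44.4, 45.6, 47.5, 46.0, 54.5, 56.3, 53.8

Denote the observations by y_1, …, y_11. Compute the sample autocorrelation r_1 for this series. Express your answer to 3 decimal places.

Mean ȳ = (51.2 + 66.1 + 29.3 + 55.9 + 44.4 + 45.6 + 47.5 + 46.0 + 54.5 + 56.3 + 53.8)/11 = 50.0545
Numerator Σ_{t=1}^{10}(y_t−ȳ)(y_{t+1}−ȳ) = -388.9530
Denominator Σ(y_t−ȳ)² = 871.2673
r_1 = -388.9530 / 871.2673 = -0.446

-0.446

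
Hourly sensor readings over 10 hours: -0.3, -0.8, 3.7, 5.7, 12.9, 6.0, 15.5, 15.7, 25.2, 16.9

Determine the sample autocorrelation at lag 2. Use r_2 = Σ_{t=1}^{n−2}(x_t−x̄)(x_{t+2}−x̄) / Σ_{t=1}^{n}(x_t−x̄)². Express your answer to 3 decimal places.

0.350

Mean x̄ = (-0.3 − 0.8 + 3.7 + 5.7 + 12.9 + 6.0 + 15.5 + 15.7 + 25.2 + 16.9)/10 = 10.0500
Numerator Σ_{t=1}^{8}(x_t−x̄)(x_{t+2}−x̄) = 226.3600
Denominator Σ(x_t−x̄)² = 646.6850
r_2 = 226.3600 / 646.6850 = 0.350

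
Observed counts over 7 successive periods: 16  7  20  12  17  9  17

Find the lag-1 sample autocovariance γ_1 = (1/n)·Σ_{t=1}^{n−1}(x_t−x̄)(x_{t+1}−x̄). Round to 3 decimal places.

-14.857

Mean x̄ = (16 + 7 + 20 + 12 + 17 + 9 + 17)/7 = 14.0000
Deviations: 2.0000, -7.0000, 6.0000, -2.0000, 3.0000, -5.0000, 3.0000
Σ_{t=1}^{6}(x_t−x̄)(x_{t+1}−x̄) = -104.0000
γ_1 = -104.0000 / 7 = -14.857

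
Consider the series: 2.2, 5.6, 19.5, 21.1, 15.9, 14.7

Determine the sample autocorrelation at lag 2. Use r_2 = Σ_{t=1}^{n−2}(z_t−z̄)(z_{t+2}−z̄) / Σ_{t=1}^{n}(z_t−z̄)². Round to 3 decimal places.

-0.344

Mean z̄ = (2.2 + 5.6 + 19.5 + 21.1 + 15.9 + 14.7)/6 = 13.1667
Deviations from mean: -10.9667, -7.5667, 6.3333, 7.9333, 2.7333, 1.5333
Σ(z_t−z̄)(z_{t+2}−z̄) = (-69.4556) + (-60.0289) + (17.3111) + (12.1644) = -100.0089
Denominator Σ(z_t−z̄)² = 290.3933
r_2 = -100.0089 / 290.3933 = -0.344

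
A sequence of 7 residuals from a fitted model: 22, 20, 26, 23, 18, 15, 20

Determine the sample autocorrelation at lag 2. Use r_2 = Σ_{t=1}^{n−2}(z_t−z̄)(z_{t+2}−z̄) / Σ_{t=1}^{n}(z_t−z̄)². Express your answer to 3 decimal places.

-0.260

Mean z̄ = (22 + 20 + 26 + 23 + 18 + 15 + 20)/7 = 20.5714
Σ(z_t−z̄)(z_{t+2}−z̄) = (7.7551) + (-1.3878) + (-13.9592) + (-13.5306) + (1.4694) = -19.6531
Denominator Σ(z_t−z̄)² = 75.7143
r_2 = -19.6531 / 75.7143 = -0.260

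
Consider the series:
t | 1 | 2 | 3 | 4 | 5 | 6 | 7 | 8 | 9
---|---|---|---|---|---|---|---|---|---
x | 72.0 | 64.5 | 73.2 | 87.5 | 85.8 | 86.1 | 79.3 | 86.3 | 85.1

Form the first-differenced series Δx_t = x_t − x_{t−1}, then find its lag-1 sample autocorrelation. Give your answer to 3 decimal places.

-0.150

First differences Δx: -7.5, 8.7, 14.3, -1.7, 0.3, -6.8, 7.0, -1.2
Mean of differences = 1.6375
Numerator Σ(Δx_t−Δx̄)(Δx_{t+1}−Δx̄) = -62.0789
Denominator Σ(Δx_t−Δx̄)² = 414.6388
r_1(Δx) = -62.0789 / 414.6388 = -0.150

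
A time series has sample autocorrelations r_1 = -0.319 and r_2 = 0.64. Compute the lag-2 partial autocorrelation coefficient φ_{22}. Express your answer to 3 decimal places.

φ_{22} = (r_2 − r_1²) / (1 − r_1²)
r_1² = (-0.319)² = 0.101761
Numerator = 0.64 − 0.1018 = 0.5382; denominator = 1 − 0.1018 = 0.8982
φ_{22} = 0.5382 / 0.8982 = 0.599

0.599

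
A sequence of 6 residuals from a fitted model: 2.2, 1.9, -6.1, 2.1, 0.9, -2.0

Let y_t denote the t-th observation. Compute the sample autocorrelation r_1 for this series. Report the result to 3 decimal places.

-0.372

Mean ȳ = (2.2 + 1.9 − 6.1 + 2.1 + 0.9 − 2.0)/6 = -0.1667
Deviations from mean: 2.3667, 2.0667, -5.9333, 2.2667, 1.0667, -1.8333
Σ(y_t−ȳ)(y_{t+1}−ȳ) = (4.8911) + (-12.2622) + (-13.4489) + (2.4178) + (-1.9556) = -20.3578
Denominator Σ(y_t−ȳ)² = 54.7133
r_1 = -20.3578 / 54.7133 = -0.372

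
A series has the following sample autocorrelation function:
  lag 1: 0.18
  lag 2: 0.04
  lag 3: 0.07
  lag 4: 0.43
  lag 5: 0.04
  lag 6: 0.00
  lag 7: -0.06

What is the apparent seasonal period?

4

The largest autocorrelation is r_4 = 0.43; the remaining lags stay at or below 0.18.
The dominant spike at lag 4 indicates a seasonal period of 4.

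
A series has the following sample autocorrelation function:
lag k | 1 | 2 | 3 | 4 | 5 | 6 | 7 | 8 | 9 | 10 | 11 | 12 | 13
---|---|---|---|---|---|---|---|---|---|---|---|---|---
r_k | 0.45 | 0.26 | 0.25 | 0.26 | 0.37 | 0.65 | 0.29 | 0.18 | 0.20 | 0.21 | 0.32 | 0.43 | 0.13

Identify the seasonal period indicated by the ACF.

The largest autocorrelation is r_6 = 0.65; the remaining lags stay at or below 0.45. The elevated value at lag 1 (0.45), dropping to 0.26 at lag 2, reflects decaying short-term dependence rather than seasonality.
The dominant spike at lag 6 indicates a seasonal period of 6.

6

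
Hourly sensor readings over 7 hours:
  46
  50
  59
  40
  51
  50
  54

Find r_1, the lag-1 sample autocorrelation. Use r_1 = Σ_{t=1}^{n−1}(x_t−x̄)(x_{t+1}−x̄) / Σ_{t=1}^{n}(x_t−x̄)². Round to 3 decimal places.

Mean x̄ = (46 + 50 + 59 + 40 + 51 + 50 + 54)/7 = 50.0000
Σ(x_t−x̄)(x_{t+1}−x̄) = (0.0000) + (0.0000) + (-90.0000) + (-10.0000) + (0.0000) + (0.0000) = -100.0000
Denominator Σ(x_t−x̄)² = 214.0000
r_1 = -100.0000 / 214.0000 = -0.467

-0.467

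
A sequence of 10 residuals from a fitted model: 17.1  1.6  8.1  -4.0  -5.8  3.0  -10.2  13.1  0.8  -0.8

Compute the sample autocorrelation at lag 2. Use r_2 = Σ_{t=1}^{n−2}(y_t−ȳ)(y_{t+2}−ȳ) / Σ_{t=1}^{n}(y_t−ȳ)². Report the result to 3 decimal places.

Mean ȳ = (17.1 + 1.6 + 8.1 − 4.0 − 5.8 + 3.0 − 10.2 + 13.1 + 0.8 − 0.8)/10 = 2.2900
Numerator Σ_{t=1}^{8}(y_t−ȳ)(y_{t+2}−ȳ) = 132.8438
Denominator Σ(y_t−ȳ)² = 643.7090
r_2 = 132.8438 / 643.7090 = 0.206

0.206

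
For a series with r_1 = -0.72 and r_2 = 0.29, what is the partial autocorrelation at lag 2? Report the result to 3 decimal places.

φ_{22} = (r_2 − r_1²) / (1 − r_1²)
r_1² = (-0.72)² = 0.5184
Numerator = 0.29 − 0.5184 = -0.2284; denominator = 1 − 0.5184 = 0.4816
φ_{22} = -0.2284 / 0.4816 = -0.474

-0.474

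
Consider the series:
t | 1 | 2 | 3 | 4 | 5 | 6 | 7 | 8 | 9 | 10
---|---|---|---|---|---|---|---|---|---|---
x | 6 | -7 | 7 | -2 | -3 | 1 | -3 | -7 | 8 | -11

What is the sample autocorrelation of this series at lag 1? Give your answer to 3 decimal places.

Mean x̄ = (6 − 7 + 7 − 2 − 3 + 1 − 3 − 7 + 8 − 11)/10 = -1.1000
Numerator Σ_{t=1}^{9}(x_t−x̄)(x_{t+1}−x̄) = -235.8100
Denominator Σ(x_t−x̄)² = 378.9000
r_1 = -235.8100 / 378.9000 = -0.622

-0.622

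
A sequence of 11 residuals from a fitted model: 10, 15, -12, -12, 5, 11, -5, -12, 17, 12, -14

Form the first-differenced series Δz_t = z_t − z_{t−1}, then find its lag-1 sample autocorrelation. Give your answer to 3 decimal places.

First differences Δz: 5, -27, 0, 17, 6, -16, -7, 29, -5, -26
Mean of differences = -2.4000
Numerator Σ(Δz_t−Δz̄)(Δz_{t+1}−Δz̄) = -247.9600
Denominator Σ(Δz_t−Δz̄)² = 2868.4000
r_1(Δz) = -247.9600 / 2868.4000 = -0.086

-0.086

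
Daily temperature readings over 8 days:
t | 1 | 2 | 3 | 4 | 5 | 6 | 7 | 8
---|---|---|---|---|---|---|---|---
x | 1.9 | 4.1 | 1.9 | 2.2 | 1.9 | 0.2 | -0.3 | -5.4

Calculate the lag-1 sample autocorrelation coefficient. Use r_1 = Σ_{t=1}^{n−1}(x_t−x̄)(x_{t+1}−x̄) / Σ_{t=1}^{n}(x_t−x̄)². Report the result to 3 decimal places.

0.303

Mean x̄ = (1.9 + 4.1 + 1.9 + 2.2 + 1.9 + 0.2 − 0.3 − 5.4)/8 = 0.8125
Deviations from mean: 1.0875, 3.2875, 1.0875, 1.3875, 1.0875, -0.6125, -1.1125, -6.2125
Σ(x_t−x̄)(x_{t+1}−x̄) = (3.5752) + (3.5752) + (1.5089) + (1.5089) + (-0.6661) + (0.6814) + (6.9114) = 17.0948
Denominator Σ(x_t−x̄)² = 56.4888
r_1 = 17.0948 / 56.4888 = 0.303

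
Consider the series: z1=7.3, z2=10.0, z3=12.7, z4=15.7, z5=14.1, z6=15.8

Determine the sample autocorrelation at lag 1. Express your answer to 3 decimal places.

0.409

Mean z̄ = (7.3 + 10.0 + 12.7 + 15.7 + 14.1 + 15.8)/6 = 12.6000
Deviations from mean: -5.3000, -2.6000, 0.1000, 3.1000, 1.5000, 3.2000
Σ(z_t−z̄)(z_{t+1}−z̄) = (13.7800) + (-0.2600) + (0.3100) + (4.6500) + (4.8000) = 23.2800
Denominator Σ(z_t−z̄)² = 56.9600
r_1 = 23.2800 / 56.9600 = 0.409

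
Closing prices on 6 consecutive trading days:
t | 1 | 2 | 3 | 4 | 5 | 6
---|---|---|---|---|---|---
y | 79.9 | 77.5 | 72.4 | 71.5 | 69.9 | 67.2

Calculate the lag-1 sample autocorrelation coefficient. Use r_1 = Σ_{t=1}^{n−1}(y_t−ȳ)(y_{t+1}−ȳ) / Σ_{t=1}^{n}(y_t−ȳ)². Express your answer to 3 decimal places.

Mean ȳ = (79.9 + 77.5 + 72.4 + 71.5 + 69.9 + 67.2)/6 = 73.0667
Deviations from mean: 6.8333, 4.4333, -0.6667, -1.5667, -3.1667, -5.8667
Σ(y_t−ȳ)(y_{t+1}−ȳ) = (30.2944) + (-2.9556) + (1.0444) + (4.9611) + (18.5778) = 51.9222
Denominator Σ(y_t−ȳ)² = 113.6933
r_1 = 51.9222 / 113.6933 = 0.457

0.457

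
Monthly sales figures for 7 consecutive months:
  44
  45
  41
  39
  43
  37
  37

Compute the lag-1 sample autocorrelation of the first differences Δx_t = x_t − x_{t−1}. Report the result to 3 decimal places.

First differences Δx: 1, -4, -2, 4, -6, 0
Mean of differences = -1.1667
Numerator Σ(Δx_t−Δx̄)(Δx_{t+1}−Δx̄) = -38.6944
Denominator Σ(Δx_t−Δx̄)² = 64.8333
r_1(Δx) = -38.6944 / 64.8333 = -0.597

-0.597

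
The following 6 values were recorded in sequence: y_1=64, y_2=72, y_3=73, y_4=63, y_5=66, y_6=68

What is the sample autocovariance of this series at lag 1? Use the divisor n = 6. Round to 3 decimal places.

-1.741

Mean ȳ = (64 + 72 + 73 + 63 + 66 + 68)/6 = 67.6667
Σ_{t=1}^{5}(y_t−ȳ)(y_{t+1}−ȳ) = -10.4444
γ_1 = -10.4444 / 6 = -1.741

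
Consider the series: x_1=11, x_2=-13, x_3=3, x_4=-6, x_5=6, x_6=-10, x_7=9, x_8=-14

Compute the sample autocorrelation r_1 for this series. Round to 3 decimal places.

-0.739

Mean x̄ = (11 − 13 + 3 − 6 + 6 − 10 + 9 − 14)/8 = -1.7500
Deviations from mean: 12.7500, -11.2500, 4.7500, -4.2500, 7.7500, -8.2500, 10.7500, -12.2500
Σ(x_t−x̄)(x_{t+1}−x̄) = (-143.4375) + (-53.4375) + (-20.1875) + (-32.9375) + (-63.9375) + (-88.6875) + (-131.6875) = -534.3125
Denominator Σ(x_t−x̄)² = 723.5000
r_1 = -534.3125 / 723.5000 = -0.739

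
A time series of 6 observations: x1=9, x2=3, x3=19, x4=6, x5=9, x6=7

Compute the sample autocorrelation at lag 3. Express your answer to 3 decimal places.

-0.135

Mean x̄ = (9 + 3 + 19 + 6 + 9 + 7)/6 = 8.8333
Deviations from mean: 0.1667, -5.8333, 10.1667, -2.8333, 0.1667, -1.8333
Σ(x_t−x̄)(x_{t+3}−x̄) = (-0.4722) + (-0.9722) + (-18.6389) = -20.0833
Denominator Σ(x_t−x̄)² = 148.8333
r_3 = -20.0833 / 148.8333 = -0.135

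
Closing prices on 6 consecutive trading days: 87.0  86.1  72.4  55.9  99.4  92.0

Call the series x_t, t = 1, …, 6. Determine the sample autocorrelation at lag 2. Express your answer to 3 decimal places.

Mean x̄ = (87.0 + 86.1 + 72.4 + 55.9 + 99.4 + 92.0)/6 = 82.1333
Deviations from mean: 4.8667, 3.9667, -9.7333, -26.2333, 17.2667, 9.8667
Σ(x_t−x̄)(x_{t+2}−x̄) = (-47.3689) + (-104.0589) + (-168.0622) + (-258.8356) = -578.3256
Denominator Σ(x_t−x̄)² = 1217.8333
r_2 = -578.3256 / 1217.8333 = -0.475

-0.475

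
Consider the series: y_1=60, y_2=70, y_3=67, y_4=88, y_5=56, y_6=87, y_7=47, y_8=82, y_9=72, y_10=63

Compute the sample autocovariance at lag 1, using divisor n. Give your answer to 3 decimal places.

-119.444

Mean ȳ = (60 + 70 + 67 + 88 + 56 + 87 + 47 + 82 + 72 + 63)/10 = 69.2000
Σ_{t=1}^{9}(y_t−ȳ)(y_{t+1}−ȳ) = -1194.4400
γ_1 = -1194.4400 / 10 = -119.444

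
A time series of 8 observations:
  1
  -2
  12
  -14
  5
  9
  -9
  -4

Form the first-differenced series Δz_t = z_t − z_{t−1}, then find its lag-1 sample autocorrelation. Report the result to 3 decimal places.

-0.618

First differences Δz: -3, 14, -26, 19, 4, -18, 5
Mean of differences = -0.7143
Numerator Σ(Δz_t−Δz̄)(Δz_{t+1}−Δz̄) = -991.5102
Denominator Σ(Δz_t−Δz̄)² = 1603.4286
r_1(Δz) = -991.5102 / 1603.4286 = -0.618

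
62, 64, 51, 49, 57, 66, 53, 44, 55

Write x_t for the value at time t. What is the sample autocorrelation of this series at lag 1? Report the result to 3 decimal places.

0.143

Mean x̄ = (62 + 64 + 51 + 49 + 57 + 66 + 53 + 44 + 55)/9 = 55.6667
Numerator Σ_{t=1}^{8}(x_t−x̄)(x_{t+1}−x̄) = 61.2222
Denominator Σ(x_t−x̄)² = 428.0000
r_1 = 61.2222 / 428.0000 = 0.143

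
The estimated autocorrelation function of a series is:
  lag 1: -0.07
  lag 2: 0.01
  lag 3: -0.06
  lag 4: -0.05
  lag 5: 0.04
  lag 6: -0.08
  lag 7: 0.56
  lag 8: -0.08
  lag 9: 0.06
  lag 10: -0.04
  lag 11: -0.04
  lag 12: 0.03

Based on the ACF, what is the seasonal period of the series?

The largest autocorrelation is r_7 = 0.56; the remaining lags stay at or below 0.06.
The dominant spike at lag 7 indicates a seasonal period of 7.

7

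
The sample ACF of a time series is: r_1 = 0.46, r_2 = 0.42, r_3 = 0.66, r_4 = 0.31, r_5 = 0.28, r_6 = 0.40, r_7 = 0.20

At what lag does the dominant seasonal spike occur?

The largest autocorrelation is r_3 = 0.66; the remaining lags stay at or below 0.46. The elevated value at lag 1 (0.46), dropping to 0.42 at lag 2, reflects decaying short-term dependence rather than seasonality.
The dominant spike at lag 3 indicates a seasonal period of 3.

3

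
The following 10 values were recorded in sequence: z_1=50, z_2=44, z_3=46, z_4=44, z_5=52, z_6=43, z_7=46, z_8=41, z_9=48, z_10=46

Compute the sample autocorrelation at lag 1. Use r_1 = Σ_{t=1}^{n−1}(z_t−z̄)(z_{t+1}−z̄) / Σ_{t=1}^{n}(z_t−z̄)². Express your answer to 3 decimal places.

Mean z̄ = (50 + 44 + 46 + 44 + 52 + 43 + 46 + 41 + 48 + 46)/10 = 46.0000
Numerator Σ_{t=1}^{9}(z_t−z̄)(z_{t+1}−z̄) = -48.0000
Denominator Σ(z_t−z̄)² = 98.0000
r_1 = -48.0000 / 98.0000 = -0.490

-0.490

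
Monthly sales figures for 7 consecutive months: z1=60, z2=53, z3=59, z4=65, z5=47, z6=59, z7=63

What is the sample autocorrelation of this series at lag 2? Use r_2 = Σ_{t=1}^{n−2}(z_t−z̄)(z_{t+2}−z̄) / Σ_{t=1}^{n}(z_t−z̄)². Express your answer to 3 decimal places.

-0.407

Mean z̄ = (60 + 53 + 59 + 65 + 47 + 59 + 63)/7 = 58.0000
Deviations from mean: 2.0000, -5.0000, 1.0000, 7.0000, -11.0000, 1.0000, 5.0000
Numerator Σ_{t=1}^{5}(z_t−z̄)(z_{t+2}−z̄) = -92.0000
Denominator Σ(z_t−z̄)² = 226.0000
r_2 = -92.0000 / 226.0000 = -0.407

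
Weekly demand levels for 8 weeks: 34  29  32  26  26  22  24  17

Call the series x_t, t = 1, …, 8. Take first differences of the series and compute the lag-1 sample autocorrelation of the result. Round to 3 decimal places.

First differences Δx: -5, 3, -6, 0, -4, 2, -7
Mean of differences = -2.4286
Numerator Σ(Δx_t−Δx̄)(Δx_{t+1}−Δx̄) = -73.0408
Denominator Σ(Δx_t−Δx̄)² = 97.7143
r_1(Δx) = -73.0408 / 97.7143 = -0.747

-0.747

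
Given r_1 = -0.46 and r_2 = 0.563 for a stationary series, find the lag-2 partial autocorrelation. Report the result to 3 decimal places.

0.446

φ_{22} = (r_2 − r_1²) / (1 − r_1²)
r_1² = (-0.46)² = 0.2116
Numerator = 0.563 − 0.2116 = 0.3514; denominator = 1 − 0.2116 = 0.7884
φ_{22} = 0.3514 / 0.7884 = 0.446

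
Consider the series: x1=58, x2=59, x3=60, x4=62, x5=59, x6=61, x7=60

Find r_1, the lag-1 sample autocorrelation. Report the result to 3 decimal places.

Mean x̄ = (58 + 59 + 60 + 62 + 59 + 61 + 60)/7 = 59.8571
Numerator Σ_{t=1}^{6}(x_t−x̄)(x_{t+1}−x̄) = -0.8776
Denominator Σ(x_t−x̄)² = 10.8571
r_1 = -0.8776 / 10.8571 = -0.081

-0.081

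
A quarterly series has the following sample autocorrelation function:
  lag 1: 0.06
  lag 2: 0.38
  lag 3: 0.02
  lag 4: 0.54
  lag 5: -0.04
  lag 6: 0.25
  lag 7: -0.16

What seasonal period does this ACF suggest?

4

The largest autocorrelation is r_4 = 0.54; the remaining lags stay at or below 0.38.
The dominant spike at lag 4 indicates a seasonal period of 4.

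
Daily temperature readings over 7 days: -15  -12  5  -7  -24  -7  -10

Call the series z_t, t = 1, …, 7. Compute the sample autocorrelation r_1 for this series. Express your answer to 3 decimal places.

-0.126

Mean z̄ = (-15 − 12 + 5 − 7 − 24 − 7 − 10)/7 = -10.0000
Numerator Σ_{t=1}^{6}(z_t−z̄)(z_{t+1}−z̄) = -59.0000
Denominator Σ(z_t−z̄)² = 468.0000
r_1 = -59.0000 / 468.0000 = -0.126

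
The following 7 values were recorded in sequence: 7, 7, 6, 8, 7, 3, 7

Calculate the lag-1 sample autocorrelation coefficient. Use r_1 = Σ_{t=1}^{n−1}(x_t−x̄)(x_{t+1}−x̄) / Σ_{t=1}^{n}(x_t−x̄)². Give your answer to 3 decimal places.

-0.230

Mean x̄ = (7 + 7 + 6 + 8 + 7 + 3 + 7)/7 = 6.4286
Σ(x_t−x̄)(x_{t+1}−x̄) = (0.3265) + (-0.2449) + (-0.6735) + (0.8980) + (-1.9592) + (-1.9592) = -3.6122
Denominator Σ(x_t−x̄)² = 15.7143
r_1 = -3.6122 / 15.7143 = -0.230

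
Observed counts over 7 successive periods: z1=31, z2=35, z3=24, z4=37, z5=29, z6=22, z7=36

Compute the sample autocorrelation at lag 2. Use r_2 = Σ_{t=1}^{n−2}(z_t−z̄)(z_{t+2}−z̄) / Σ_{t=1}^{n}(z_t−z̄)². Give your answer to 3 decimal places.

-0.132

Mean z̄ = (31 + 35 + 24 + 37 + 29 + 22 + 36)/7 = 30.5714
Deviations from mean: 0.4286, 4.4286, -6.5714, 6.4286, -1.5714, -8.5714, 5.4286
Σ(z_t−z̄)(z_{t+2}−z̄) = (-2.8163) + (28.4694) + (10.3265) + (-55.1020) + (-8.5306) = -27.6531
Denominator Σ(z_t−z̄)² = 209.7143
r_2 = -27.6531 / 209.7143 = -0.132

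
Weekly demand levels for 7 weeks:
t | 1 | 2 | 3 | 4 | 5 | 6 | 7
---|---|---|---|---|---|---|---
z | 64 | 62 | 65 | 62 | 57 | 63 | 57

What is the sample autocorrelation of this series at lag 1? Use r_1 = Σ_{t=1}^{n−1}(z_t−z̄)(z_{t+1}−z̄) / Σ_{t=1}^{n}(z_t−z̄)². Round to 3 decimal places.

-0.177

Mean z̄ = (64 + 62 + 65 + 62 + 57 + 63 + 57)/7 = 61.4286
Deviations from mean: 2.5714, 0.5714, 3.5714, 0.5714, -4.4286, 1.5714, -4.4286
Numerator Σ_{t=1}^{6}(z_t−z̄)(z_{t+1}−z̄) = -10.8980
Denominator Σ(z_t−z̄)² = 61.7143
r_1 = -10.8980 / 61.7143 = -0.177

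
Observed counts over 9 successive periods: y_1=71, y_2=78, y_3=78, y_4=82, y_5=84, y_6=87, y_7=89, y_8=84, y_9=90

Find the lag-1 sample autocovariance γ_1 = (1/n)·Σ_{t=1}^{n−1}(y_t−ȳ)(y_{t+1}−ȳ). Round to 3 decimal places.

Mean ȳ = (71 + 78 + 78 + 82 + 84 + 87 + 89 + 84 + 90)/9 = 82.5556
Σ_{t=1}^{8}(y_t−ȳ)(y_{t+1}−ȳ) = 130.2469
γ_1 = 130.2469 / 9 = 14.472

14.472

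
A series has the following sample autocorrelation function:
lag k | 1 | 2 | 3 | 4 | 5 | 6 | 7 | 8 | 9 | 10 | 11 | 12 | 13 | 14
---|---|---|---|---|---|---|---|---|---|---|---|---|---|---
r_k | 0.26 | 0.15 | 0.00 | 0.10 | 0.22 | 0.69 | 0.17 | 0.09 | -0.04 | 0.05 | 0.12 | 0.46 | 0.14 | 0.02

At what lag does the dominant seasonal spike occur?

6

The largest autocorrelation is r_6 = 0.69, with a weaker echo at lag 12 (0.46); the remaining lags stay at or below 0.26.
The dominant spike at lag 6 indicates a seasonal period of 6.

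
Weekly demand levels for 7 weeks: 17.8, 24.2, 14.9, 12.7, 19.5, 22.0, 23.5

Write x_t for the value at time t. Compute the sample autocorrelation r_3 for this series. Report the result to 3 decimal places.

-0.256

Mean x̄ = (17.8 + 24.2 + 14.9 + 12.7 + 19.5 + 22.0 + 23.5)/7 = 19.2286
Σ(x_t−x̄)(x_{t+3}−x̄) = (9.3265) + (1.3494) + (-11.9963) + (-27.8863) = -29.2067
Denominator Σ(x_t−x̄)² = 114.1143
r_3 = -29.2067 / 114.1143 = -0.256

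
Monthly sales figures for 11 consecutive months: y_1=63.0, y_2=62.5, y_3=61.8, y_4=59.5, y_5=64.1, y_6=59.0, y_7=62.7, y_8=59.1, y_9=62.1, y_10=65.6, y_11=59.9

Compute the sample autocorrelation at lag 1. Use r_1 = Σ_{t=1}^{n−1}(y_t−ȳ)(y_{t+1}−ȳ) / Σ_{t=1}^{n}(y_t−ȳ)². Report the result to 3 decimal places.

-0.488

Mean ȳ = (63.0 + 62.5 + 61.8 + 59.5 + 64.1 + 59.0 + 62.7 + 59.1 + 62.1 + 65.6 + 59.9)/11 = 61.7545
Numerator Σ_{t=1}^{10}(y_t−ȳ)(y_{t+1}−ȳ) = -22.7230
Denominator Σ(y_t−ȳ)² = 46.5673
r_1 = -22.7230 / 46.5673 = -0.488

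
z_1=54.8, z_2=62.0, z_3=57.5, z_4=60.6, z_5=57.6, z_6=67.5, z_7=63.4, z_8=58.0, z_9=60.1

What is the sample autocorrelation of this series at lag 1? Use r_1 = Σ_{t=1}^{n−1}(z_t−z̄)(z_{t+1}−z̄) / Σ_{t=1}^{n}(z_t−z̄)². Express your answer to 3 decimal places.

Mean z̄ = (54.8 + 62.0 + 57.5 + 60.6 + 57.6 + 67.5 + 63.4 + 58.0 + 60.1)/9 = 60.1667
Numerator Σ_{t=1}^{8}(z_t−z̄)(z_{t+1}−z̄) = -18.9678
Denominator Σ(z_t−z̄)² = 114.9800
r_1 = -18.9678 / 114.9800 = -0.165

-0.165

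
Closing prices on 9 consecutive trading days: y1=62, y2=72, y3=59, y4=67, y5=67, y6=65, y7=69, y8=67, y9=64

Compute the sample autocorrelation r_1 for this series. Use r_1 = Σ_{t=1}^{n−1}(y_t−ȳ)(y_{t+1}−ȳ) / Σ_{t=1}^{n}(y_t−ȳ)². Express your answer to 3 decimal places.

Mean ȳ = (62 + 72 + 59 + 67 + 67 + 65 + 69 + 67 + 64)/9 = 65.7778
Numerator Σ_{t=1}^{8}(y_t−ȳ)(y_{t+1}−ȳ) = -74.1605
Denominator Σ(y_t−ȳ)² = 117.5556
r_1 = -74.1605 / 117.5556 = -0.631

-0.631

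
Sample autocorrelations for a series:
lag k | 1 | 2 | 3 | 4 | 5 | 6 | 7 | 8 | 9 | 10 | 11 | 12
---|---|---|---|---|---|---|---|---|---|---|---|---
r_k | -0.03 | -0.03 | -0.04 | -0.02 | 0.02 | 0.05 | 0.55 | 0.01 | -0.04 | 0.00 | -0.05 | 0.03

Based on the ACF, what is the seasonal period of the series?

The largest autocorrelation is r_7 = 0.55; the remaining lags stay at or below 0.05.
The dominant spike at lag 7 indicates a seasonal period of 7.

7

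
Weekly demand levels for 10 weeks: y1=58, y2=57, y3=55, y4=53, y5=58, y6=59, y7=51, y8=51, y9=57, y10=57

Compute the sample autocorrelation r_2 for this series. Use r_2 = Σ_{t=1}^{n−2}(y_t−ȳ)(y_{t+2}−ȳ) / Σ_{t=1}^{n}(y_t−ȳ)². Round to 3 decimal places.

Mean ȳ = (58 + 57 + 55 + 53 + 58 + 59 + 51 + 51 + 57 + 57)/10 = 55.6000
Numerator Σ_{t=1}^{8}(y_t−ȳ)(y_{t+2}−ȳ) = -54.9200
Denominator Σ(y_t−ȳ)² = 78.4000
r_2 = -54.9200 / 78.4000 = -0.701

-0.701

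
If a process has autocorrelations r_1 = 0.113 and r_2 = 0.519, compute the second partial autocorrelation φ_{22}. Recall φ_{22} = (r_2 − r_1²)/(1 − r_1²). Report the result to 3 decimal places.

0.513

φ_{22} = (r_2 − r_1²) / (1 − r_1²)
r_1² = (0.113)² = 0.012769
Numerator = 0.519 − 0.0128 = 0.5062; denominator = 1 − 0.0128 = 0.9872
φ_{22} = 0.5062 / 0.9872 = 0.513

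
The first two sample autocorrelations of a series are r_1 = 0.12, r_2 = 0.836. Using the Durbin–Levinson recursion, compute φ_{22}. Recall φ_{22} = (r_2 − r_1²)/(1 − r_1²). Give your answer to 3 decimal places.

φ_{22} = (r_2 − r_1²) / (1 − r_1²)
r_1² = (0.12)² = 0.0144
Numerator = 0.836 − 0.0144 = 0.8216; denominator = 1 − 0.0144 = 0.9856
φ_{22} = 0.8216 / 0.9856 = 0.834

0.834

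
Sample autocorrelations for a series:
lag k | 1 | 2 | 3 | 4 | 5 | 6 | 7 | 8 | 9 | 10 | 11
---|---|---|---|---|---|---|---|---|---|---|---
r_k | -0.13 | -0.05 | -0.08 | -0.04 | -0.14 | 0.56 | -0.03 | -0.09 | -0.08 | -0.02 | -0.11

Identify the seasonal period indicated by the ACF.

The largest autocorrelation is r_6 = 0.56; the remaining lags stay at or below -0.02.
The dominant spike at lag 6 indicates a seasonal period of 6.

6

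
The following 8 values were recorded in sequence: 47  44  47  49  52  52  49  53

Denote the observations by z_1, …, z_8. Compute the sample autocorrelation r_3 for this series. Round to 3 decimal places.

Mean z̄ = (47 + 44 + 47 + 49 + 52 + 52 + 49 + 53)/8 = 49.1250
Numerator Σ_{t=1}^{5}(z_t−z̄)(z_{t+3}−z̄) = -9.4219
Denominator Σ(z_t−z̄)² = 66.8750
r_3 = -9.4219 / 66.8750 = -0.141

-0.141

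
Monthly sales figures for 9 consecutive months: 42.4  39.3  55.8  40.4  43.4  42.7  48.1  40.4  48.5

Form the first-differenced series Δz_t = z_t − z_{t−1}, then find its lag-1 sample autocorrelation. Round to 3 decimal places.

-0.683

First differences Δz: -3.1, 16.5, -15.4, 3.0, -0.7, 5.4, -7.7, 8.1
Mean of differences = 0.7625
Numerator Σ(Δz_t−Δz̄)(Δz_{t+1}−Δz̄) = -462.7002
Denominator Σ(Δz_t−Δz̄)² = 677.9188
r_1(Δz) = -462.7002 / 677.9188 = -0.683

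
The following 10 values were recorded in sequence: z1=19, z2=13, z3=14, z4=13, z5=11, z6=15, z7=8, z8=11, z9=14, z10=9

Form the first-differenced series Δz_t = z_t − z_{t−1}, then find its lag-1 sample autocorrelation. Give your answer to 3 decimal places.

First differences Δz: -6, 1, -1, -2, 4, -7, 3, 3, -5
Mean of differences = -1.1111
Numerator Σ(Δz_t−Δz̄)(Δz_{t+1}−Δz̄) = -68.1235
Denominator Σ(Δz_t−Δz̄)² = 138.8889
r_1(Δz) = -68.1235 / 138.8889 = -0.490

-0.490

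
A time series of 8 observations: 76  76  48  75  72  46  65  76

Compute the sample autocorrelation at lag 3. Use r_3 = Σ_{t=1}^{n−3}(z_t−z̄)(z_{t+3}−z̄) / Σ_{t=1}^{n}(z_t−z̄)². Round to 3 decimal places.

Mean z̄ = (76 + 76 + 48 + 75 + 72 + 46 + 65 + 76)/8 = 66.7500
Deviations from mean: 9.2500, 9.2500, -18.7500, 8.2500, 5.2500, -20.7500, -1.7500, 9.2500
Σ(z_t−z̄)(z_{t+3}−z̄) = (76.3125) + (48.5625) + (389.0625) + (-14.4375) + (48.5625) = 548.0625
Denominator Σ(z_t−z̄)² = 1137.5000
r_3 = 548.0625 / 1137.5000 = 0.482

0.482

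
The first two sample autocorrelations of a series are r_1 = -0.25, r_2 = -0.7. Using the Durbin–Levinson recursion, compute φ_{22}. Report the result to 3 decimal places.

-0.813

φ_{22} = (r_2 − r_1²) / (1 − r_1²)
r_1² = (-0.25)² = 0.0625
Numerator = -0.7 − 0.0625 = -0.7625; denominator = 1 − 0.0625 = 0.9375
φ_{22} = -0.7625 / 0.9375 = -0.813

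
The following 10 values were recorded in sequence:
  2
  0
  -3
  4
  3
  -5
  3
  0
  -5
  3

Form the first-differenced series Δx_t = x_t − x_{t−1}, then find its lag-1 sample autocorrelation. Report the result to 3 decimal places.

First differences Δx: -2, -3, 7, -1, -8, 8, -3, -5, 8
Mean of differences = 0.1111
Numerator Σ(Δx_t−Δx̄)(Δx_{t+1}−Δx̄) = -126.4568
Denominator Σ(Δx_t−Δx̄)² = 288.8889
r_1(Δx) = -126.4568 / 288.8889 = -0.438

-0.438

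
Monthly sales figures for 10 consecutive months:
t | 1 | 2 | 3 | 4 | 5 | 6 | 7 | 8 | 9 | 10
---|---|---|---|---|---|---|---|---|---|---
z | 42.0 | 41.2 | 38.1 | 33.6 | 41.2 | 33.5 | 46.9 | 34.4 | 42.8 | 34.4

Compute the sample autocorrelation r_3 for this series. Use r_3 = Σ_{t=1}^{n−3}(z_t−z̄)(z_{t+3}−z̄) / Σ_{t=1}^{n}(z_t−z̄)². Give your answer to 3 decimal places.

Mean z̄ = (42.0 + 41.2 + 38.1 + 33.6 + 41.2 + 33.5 + 46.9 + 34.4 + 42.8 + 34.4)/10 = 38.8100
Numerator Σ_{t=1}^{7}(z_t−z̄)(z_{t+3}−z̄) = -116.6903
Denominator Σ(z_t−z̄)² = 197.7090
r_3 = -116.6903 / 197.7090 = -0.590

-0.590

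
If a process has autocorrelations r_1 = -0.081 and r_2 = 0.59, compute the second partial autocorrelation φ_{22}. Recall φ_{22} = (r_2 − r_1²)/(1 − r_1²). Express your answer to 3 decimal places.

0.587

φ_{22} = (r_2 − r_1²) / (1 − r_1²)
r_1² = (-0.081)² = 0.006561
Numerator = 0.59 − 0.0066 = 0.5834; denominator = 1 − 0.0066 = 0.9934
φ_{22} = 0.5834 / 0.9934 = 0.587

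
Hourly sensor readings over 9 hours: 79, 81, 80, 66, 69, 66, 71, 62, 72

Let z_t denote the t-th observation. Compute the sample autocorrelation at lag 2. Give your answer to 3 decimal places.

Mean z̄ = (79 + 81 + 80 + 66 + 69 + 66 + 71 + 62 + 72)/9 = 71.7778
Numerator Σ_{t=1}^{7}(z_t−z̄)(z_{t+2}−z̄) = 75.1235
Denominator Σ(z_t−z̄)² = 375.5556
r_2 = 75.1235 / 375.5556 = 0.200

0.200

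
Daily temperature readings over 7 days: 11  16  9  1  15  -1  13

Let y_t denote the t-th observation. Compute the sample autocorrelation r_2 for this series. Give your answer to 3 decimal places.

0.179

Mean ȳ = (11 + 16 + 9 + 1 + 15 − 1 + 13)/7 = 9.1429
Σ(y_t−ȳ)(y_{t+2}−ȳ) = (-0.2653) + (-55.8367) + (-0.8367) + (82.5918) + (22.5918) = 48.2449
Denominator Σ(y_t−ȳ)² = 268.8571
r_2 = 48.2449 / 268.8571 = 0.179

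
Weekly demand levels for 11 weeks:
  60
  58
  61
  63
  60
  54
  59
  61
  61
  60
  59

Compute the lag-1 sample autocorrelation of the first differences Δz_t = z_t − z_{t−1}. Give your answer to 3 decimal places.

First differences Δz: -2, 3, 2, -3, -6, 5, 2, 0, -1, -1
Mean of differences = -0.1000
Numerator Σ(Δz_t−Δz̄)(Δz_{t+1}−Δz̄) = -6.8100
Denominator Σ(Δz_t−Δz̄)² = 92.9000
r_1(Δz) = -6.8100 / 92.9000 = -0.073

-0.073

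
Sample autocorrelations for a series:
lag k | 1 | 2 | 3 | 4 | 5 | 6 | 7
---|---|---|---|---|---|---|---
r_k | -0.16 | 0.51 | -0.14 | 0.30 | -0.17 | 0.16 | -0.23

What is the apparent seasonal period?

The largest autocorrelation is r_2 = 0.51, with weaker echoes at lags 4 (0.30) and 6 (0.16); the remaining lags stay at or below -0.14.
The dominant spike at lag 2 indicates a seasonal period of 2.

2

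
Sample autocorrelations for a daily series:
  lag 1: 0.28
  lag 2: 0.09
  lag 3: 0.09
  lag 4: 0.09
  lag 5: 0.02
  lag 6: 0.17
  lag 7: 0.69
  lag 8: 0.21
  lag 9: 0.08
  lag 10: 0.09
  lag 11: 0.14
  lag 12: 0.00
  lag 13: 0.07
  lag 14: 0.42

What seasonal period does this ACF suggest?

The largest autocorrelation is r_7 = 0.69, with a weaker echo at lag 14 (0.42); the remaining lags stay at or below 0.28. The elevated value at lag 1 (0.28), dropping to 0.09 at lag 2, reflects decaying short-term dependence rather than seasonality.
The dominant spike at lag 7 indicates a seasonal period of 7.

7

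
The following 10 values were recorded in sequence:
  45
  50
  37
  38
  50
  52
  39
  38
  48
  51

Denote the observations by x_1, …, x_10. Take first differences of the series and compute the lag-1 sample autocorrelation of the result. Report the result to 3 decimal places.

-0.055

First differences Δx: 5, -13, 1, 12, 2, -13, -1, 10, 3
Mean of differences = 0.6667
Numerator Σ(Δx_t−Δx̄)(Δx_{t+1}−Δx̄) = -34.1111
Denominator Σ(Δx_t−Δx̄)² = 618.0000
r_1(Δx) = -34.1111 / 618.0000 = -0.055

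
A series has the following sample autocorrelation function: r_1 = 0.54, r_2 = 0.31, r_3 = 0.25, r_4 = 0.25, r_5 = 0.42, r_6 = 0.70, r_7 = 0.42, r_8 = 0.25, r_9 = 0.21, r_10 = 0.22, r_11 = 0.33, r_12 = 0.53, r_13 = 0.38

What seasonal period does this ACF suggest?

The largest autocorrelation is r_6 = 0.70; the remaining lags stay at or below 0.54. The elevated value at lag 1 (0.54), dropping to 0.31 at lag 2, reflects decaying short-term dependence rather than seasonality.
The dominant spike at lag 6 indicates a seasonal period of 6.

6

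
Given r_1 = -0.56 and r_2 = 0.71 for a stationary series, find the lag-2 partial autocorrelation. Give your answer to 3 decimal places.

0.578

φ_{22} = (r_2 − r_1²) / (1 − r_1²)
r_1² = (-0.56)² = 0.3136
Numerator = 0.71 − 0.3136 = 0.3964; denominator = 1 − 0.3136 = 0.6864
φ_{22} = 0.3964 / 0.6864 = 0.578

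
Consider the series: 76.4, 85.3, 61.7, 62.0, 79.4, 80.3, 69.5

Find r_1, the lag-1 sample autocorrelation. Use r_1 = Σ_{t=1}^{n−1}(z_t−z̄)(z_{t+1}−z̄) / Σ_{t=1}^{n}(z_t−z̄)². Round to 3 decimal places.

-0.047

Mean z̄ = (76.4 + 85.3 + 61.7 + 62.0 + 79.4 + 80.3 + 69.5)/7 = 73.5143
Σ(z_t−z̄)(z_{t+1}−z̄) = (34.0102) + (-139.2398) + (136.0331) + (-67.7698) + (39.9388) + (-27.2398) = -24.2673
Denominator Σ(z_t−z̄)² = 516.1886
r_1 = -24.2673 / 516.1886 = -0.047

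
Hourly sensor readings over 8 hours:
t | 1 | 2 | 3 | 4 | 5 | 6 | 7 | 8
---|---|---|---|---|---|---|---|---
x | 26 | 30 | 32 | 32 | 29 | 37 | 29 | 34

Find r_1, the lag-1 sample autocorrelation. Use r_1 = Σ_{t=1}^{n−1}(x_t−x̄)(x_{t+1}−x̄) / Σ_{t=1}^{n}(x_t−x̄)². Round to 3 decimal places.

Mean x̄ = (26 + 30 + 32 + 32 + 29 + 37 + 29 + 34)/8 = 31.1250
Deviations from mean: -5.1250, -1.1250, 0.8750, 0.8750, -2.1250, 5.8750, -2.1250, 2.8750
Σ(x_t−x̄)(x_{t+1}−x̄) = (5.7656) + (-0.9844) + (0.7656) + (-1.8594) + (-12.4844) + (-12.4844) + (-6.1094) = -27.3906
Denominator Σ(x_t−x̄)² = 80.8750
r_1 = -27.3906 / 80.8750 = -0.339

-0.339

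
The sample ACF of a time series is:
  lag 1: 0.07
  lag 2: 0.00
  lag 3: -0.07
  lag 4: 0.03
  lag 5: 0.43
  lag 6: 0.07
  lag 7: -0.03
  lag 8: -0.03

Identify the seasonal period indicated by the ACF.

5

The largest autocorrelation is r_5 = 0.43; the remaining lags stay at or below 0.07.
The dominant spike at lag 5 indicates a seasonal period of 5.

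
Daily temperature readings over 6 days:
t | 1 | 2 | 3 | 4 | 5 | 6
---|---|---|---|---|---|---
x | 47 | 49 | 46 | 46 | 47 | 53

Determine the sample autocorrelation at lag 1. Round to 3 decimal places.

-0.056

Mean x̄ = (47 + 49 + 46 + 46 + 47 + 53)/6 = 48.0000
Deviations from mean: -1.0000, 1.0000, -2.0000, -2.0000, -1.0000, 5.0000
Numerator Σ_{t=1}^{5}(x_t−x̄)(x_{t+1}−x̄) = -2.0000
Denominator Σ(x_t−x̄)² = 36.0000
r_1 = -2.0000 / 36.0000 = -0.056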